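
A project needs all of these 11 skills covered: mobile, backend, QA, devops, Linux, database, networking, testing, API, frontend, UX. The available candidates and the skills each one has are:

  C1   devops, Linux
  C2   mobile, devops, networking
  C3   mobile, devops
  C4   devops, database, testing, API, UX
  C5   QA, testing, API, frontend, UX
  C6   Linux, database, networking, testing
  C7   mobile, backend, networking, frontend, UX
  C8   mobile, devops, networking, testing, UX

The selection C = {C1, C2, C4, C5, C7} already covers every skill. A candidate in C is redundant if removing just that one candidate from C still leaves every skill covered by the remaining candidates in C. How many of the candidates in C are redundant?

1

Drop C1: Linux uncovered — not redundant.
Drop C2: the rest still cover every skill — redundant.
Drop C4: database uncovered — not redundant.
Drop C5: QA uncovered — not redundant.
Drop C7: backend uncovered — not redundant.
1 redundant: C2.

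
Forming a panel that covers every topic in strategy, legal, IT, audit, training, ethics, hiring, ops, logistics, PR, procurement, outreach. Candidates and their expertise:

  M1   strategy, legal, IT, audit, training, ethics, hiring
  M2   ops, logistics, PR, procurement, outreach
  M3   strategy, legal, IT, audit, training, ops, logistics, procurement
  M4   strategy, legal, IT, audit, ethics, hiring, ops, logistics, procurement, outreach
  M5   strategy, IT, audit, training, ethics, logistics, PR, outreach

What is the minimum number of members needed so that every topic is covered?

2

M1, M2 together cover {strategy, legal, IT, audit, training, ethics, hiring, ops, logistics, PR, procurement, outreach} — every topic.
No single member contains all 12 topics, so 2 is optimal.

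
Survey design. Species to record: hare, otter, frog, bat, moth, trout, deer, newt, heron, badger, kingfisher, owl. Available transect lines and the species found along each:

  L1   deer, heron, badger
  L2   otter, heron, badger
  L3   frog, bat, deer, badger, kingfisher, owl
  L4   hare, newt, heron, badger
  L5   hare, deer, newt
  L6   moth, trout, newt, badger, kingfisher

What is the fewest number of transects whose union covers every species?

4

L2, L3, L4, L6 together cover {hare, otter, frog, bat, moth, trout, deer, newt, heron, badger, kingfisher, owl} — every species.
No 3 of the 6 transects cover everything (all 20 triples fall short), so 4 is minimum.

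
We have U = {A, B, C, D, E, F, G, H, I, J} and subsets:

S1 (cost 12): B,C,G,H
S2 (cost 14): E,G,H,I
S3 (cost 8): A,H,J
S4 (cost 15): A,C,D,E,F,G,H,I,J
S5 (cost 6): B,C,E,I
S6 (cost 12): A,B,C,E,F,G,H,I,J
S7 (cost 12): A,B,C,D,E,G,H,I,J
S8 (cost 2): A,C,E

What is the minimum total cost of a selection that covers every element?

21

S4, S5 cover every element at cost 15 + 6 = 21.
Any cover uses at least 2 sets; among all covering selections none totals below 21.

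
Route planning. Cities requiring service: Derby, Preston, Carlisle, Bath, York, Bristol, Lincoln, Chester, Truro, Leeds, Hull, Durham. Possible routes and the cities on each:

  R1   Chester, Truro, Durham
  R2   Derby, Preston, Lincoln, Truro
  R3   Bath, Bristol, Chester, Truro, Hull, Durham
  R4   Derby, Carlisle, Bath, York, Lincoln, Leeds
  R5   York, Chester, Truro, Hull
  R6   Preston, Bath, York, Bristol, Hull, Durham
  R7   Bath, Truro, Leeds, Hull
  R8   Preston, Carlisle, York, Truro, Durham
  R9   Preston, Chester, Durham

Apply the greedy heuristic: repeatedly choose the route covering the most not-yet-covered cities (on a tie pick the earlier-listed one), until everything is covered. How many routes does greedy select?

Pick 1: R3 covers 6 new cities (Bath, Bristol, Chester, Truro, Hull, Durham).
Pick 2: R4 covers 5 new cities (Derby, Carlisle, York, Lincoln, Leeds).
Pick 3: R2 covers 1 new cities (Preston).
Greedy uses 3 routes.

3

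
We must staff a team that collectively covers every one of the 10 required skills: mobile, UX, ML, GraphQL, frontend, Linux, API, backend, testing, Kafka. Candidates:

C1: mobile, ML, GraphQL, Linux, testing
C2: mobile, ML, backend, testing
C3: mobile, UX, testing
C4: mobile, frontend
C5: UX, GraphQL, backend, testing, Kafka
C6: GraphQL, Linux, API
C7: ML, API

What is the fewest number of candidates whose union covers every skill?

4

C1, C4, C5, C6 together cover {mobile, UX, ML, GraphQL, frontend, Linux, API, backend, testing, Kafka} — every skill.
No 3 of the 7 candidates cover everything (all 35 triples fall short), so 4 is minimum.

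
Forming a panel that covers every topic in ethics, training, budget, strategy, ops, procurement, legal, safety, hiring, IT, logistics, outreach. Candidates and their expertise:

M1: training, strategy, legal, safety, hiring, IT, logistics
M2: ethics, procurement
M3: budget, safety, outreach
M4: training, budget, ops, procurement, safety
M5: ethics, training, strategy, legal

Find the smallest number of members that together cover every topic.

4

M1, M2, M3, M4 together cover {ethics, training, budget, strategy, ops, procurement, legal, safety, hiring, IT, logistics, outreach} — every topic.
No 3 of the 5 members cover everything (all 10 triples fall short), so 4 is minimum.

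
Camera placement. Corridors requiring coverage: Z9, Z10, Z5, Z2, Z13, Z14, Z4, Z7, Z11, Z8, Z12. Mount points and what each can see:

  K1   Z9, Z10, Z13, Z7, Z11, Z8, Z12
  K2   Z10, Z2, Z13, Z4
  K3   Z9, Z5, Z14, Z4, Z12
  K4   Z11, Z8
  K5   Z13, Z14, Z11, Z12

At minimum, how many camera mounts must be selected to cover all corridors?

3

K1, K2, K3 together cover {Z9, Z10, Z5, Z2, Z13, Z14, Z4, Z7, Z11, Z8, Z12} — every corridor.
No 2 of the 5 camera mounts cover everything (all 10 pairs fall short), so 3 is minimum.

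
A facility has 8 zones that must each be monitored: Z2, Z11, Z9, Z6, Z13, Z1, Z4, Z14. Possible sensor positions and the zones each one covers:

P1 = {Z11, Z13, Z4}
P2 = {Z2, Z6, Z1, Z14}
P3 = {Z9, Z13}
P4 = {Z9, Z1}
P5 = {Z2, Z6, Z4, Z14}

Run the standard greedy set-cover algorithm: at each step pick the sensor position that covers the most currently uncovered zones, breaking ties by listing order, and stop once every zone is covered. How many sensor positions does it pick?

3

Pick 1: P2 covers 4 new zones (Z2, Z6, Z1, Z14).
Pick 2: P1 covers 3 new zones (Z11, Z13, Z4).
Pick 3: P3 covers 1 new zones (Z9).
Greedy uses 3 sensor positions.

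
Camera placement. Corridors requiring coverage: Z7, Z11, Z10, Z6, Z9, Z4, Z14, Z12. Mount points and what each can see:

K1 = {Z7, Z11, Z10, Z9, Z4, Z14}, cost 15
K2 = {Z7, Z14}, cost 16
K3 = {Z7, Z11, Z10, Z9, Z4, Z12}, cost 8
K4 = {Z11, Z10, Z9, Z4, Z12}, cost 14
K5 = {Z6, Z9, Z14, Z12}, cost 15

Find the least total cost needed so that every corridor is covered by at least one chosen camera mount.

23

K3, K5 cover every corridor at cost 8 + 15 = 23.
Any cover uses at least 2 camera mounts; among all covering selections none totals below 23.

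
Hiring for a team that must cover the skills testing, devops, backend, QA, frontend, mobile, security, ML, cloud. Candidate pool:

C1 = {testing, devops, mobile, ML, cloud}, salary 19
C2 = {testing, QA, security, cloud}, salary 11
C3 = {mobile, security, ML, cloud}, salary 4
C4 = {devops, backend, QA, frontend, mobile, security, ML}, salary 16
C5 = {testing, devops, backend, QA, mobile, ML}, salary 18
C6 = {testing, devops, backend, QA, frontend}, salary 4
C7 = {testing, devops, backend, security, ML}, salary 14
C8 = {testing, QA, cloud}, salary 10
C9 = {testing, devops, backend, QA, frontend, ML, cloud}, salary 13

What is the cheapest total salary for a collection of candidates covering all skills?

C3, C6 cover every skill at salary 4 + 4 = 8.
Any cover uses at least 2 candidates; among all covering selections none totals below 8.

8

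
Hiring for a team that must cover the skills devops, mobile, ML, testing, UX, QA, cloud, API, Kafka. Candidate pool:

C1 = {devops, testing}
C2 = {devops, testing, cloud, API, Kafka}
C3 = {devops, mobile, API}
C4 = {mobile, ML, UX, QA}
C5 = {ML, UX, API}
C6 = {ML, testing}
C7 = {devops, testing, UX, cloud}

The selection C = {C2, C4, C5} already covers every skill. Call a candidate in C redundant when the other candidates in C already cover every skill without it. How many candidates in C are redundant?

1

Drop C2: devops, testing, cloud, Kafka uncovered — not redundant.
Drop C4: mobile, QA uncovered — not redundant.
Drop C5: the rest still cover every skill — redundant.
1 redundant: C5.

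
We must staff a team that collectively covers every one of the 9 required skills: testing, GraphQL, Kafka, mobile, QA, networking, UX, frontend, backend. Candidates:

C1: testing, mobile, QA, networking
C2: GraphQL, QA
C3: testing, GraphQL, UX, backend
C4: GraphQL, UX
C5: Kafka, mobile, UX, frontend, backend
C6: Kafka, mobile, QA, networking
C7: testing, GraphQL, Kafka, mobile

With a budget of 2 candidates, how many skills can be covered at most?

Choosing C1, C5 covers {testing, Kafka, mobile, QA, networking, UX, frontend, backend} — 8 skills.
No choice of 2 candidates does better; here GraphQL is left uncovered.

8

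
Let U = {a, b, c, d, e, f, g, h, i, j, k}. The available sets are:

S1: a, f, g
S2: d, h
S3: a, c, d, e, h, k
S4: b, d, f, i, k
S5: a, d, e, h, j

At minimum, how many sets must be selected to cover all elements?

4

S1, S3, S4, S5 together cover {a, b, c, d, e, f, g, h, i, j, k} — every element.
No 3 of the 5 sets cover everything (all 10 triples fall short), so 4 is minimum.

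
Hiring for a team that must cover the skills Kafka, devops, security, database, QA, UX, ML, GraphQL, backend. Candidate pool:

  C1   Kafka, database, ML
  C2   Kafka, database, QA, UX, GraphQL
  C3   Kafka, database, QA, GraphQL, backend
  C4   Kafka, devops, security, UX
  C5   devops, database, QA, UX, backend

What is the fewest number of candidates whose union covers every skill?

C1, C3, C4 together cover {Kafka, devops, security, database, QA, UX, ML, GraphQL, backend} — every skill.
No 2 of the 5 candidates cover everything (all 10 pairs fall short), so 3 is minimum.

3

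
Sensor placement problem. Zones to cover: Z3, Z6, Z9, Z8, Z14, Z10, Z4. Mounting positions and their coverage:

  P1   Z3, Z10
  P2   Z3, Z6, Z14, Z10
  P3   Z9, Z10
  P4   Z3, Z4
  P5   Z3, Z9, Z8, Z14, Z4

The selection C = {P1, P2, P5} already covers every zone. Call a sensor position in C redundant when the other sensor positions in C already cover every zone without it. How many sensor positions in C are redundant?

Drop P1: the rest still cover every zone — redundant.
Drop P2: Z6 uncovered — not redundant.
Drop P5: Z9, Z8, Z4 uncovered — not redundant.
1 redundant: P1.

1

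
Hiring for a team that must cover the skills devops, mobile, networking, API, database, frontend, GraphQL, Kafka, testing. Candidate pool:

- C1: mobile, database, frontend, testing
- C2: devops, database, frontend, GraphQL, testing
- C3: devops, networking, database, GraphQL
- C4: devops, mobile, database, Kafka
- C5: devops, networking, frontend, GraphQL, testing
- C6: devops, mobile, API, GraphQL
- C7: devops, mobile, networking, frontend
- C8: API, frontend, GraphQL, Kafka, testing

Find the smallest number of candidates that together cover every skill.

C1, C3, C8 together cover {devops, mobile, networking, API, database, frontend, GraphQL, Kafka, testing} — every skill.
No 2 of the 8 candidates cover everything (all 28 pairs fall short), so 3 is minimum.

3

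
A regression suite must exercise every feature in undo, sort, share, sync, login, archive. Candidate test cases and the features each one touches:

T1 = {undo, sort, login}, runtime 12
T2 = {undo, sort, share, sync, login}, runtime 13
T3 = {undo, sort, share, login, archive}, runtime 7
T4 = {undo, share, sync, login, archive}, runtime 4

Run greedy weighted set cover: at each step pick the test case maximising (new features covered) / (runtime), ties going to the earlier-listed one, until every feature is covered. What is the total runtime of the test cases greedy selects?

Pick 1: T4 adds 5 new (undo, share, sync, login, archive) at runtime 4 (ratio 5/4).
Pick 2: T3 adds 1 new (sort) at runtime 7 (ratio 1/7).
Greedy total runtime: 4 + 7 = 11.

11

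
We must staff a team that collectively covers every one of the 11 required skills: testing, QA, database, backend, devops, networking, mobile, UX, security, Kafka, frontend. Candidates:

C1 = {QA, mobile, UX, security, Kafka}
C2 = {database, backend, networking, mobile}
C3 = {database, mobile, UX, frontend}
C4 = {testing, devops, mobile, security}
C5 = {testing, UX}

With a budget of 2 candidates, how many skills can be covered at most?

8

Choosing C1, C2 covers {QA, database, backend, networking, mobile, UX, security, Kafka} — 8 skills.
No choice of 2 candidates does better; here testing, devops, frontend are left uncovered.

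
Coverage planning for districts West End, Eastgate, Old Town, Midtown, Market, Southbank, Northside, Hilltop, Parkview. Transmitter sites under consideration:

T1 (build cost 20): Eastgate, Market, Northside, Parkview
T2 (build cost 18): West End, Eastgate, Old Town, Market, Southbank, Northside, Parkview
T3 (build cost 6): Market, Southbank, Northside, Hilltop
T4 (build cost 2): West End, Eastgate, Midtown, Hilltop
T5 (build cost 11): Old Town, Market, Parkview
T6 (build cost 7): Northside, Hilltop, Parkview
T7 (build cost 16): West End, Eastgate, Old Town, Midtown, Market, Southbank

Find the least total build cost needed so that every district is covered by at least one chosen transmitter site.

19

T3, T4, T5 cover every district at build cost 6 + 2 + 11 = 19.
Any cover uses at least 2 transmitter sites; among all covering selections none totals below 19.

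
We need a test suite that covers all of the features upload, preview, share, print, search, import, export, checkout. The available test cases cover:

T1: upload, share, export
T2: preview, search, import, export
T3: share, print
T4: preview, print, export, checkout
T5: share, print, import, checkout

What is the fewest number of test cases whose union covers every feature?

T1, T2, T4 together cover {upload, preview, share, print, search, import, export, checkout} — every feature.
No 2 of the 5 test cases cover everything (all 10 pairs fall short), so 3 is minimum.

3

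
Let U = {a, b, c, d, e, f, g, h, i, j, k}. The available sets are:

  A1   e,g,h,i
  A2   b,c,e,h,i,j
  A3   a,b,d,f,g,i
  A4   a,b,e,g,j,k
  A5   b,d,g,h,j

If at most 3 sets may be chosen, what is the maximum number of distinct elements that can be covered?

11

Choosing A2, A3, A4 covers {a, b, c, d, e, f, g, h, i, j, k} — 11 elements.
That is all 11 elements.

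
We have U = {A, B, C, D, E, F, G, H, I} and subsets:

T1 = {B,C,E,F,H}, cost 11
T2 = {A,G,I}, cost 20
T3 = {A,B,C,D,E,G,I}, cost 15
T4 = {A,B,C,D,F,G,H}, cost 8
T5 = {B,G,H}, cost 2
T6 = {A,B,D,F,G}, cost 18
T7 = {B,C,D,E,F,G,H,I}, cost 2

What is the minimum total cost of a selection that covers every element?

10

T4, T7 cover every element at cost 8 + 2 = 10.
Any cover uses at least 2 sets; among all covering selections none totals below 10.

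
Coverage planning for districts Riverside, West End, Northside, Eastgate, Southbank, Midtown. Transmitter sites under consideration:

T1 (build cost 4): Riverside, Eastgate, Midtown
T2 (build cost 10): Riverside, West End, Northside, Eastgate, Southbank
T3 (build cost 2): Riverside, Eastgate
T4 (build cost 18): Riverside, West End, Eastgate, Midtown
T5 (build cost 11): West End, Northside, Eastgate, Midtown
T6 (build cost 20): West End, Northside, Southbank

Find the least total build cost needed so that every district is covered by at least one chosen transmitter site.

T1, T2 cover every district at build cost 4 + 10 = 14.
Any cover uses at least 2 transmitter sites; among all covering selections none totals below 14.
Greedy by coverage-per-build cost would pick T3, T2, T1 for 16 — worse than the optimum 14.

14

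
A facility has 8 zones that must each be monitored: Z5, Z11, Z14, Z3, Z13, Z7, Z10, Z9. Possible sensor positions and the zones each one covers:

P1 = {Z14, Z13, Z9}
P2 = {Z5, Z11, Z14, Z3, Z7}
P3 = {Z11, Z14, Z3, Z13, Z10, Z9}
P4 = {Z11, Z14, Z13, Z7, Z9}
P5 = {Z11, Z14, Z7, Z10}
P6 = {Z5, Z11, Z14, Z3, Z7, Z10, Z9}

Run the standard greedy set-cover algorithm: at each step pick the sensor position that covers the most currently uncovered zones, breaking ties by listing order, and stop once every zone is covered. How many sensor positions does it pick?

2

Pick 1: P6 covers 7 new zones (Z5, Z11, Z14, Z3, Z7, Z10, Z9).
Pick 2: P1 covers 1 new zones (Z13).
Greedy uses 2 sensor positions.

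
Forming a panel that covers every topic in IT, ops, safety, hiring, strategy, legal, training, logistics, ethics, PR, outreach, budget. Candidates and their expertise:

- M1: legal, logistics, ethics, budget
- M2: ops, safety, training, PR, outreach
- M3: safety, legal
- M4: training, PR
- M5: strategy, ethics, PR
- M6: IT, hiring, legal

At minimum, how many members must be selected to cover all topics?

4

M1, M2, M5, M6 together cover {IT, ops, safety, hiring, strategy, legal, training, logistics, ethics, PR, outreach, budget} — every topic.
No 3 of the 6 members cover everything (all 20 triples fall short), so 4 is minimum.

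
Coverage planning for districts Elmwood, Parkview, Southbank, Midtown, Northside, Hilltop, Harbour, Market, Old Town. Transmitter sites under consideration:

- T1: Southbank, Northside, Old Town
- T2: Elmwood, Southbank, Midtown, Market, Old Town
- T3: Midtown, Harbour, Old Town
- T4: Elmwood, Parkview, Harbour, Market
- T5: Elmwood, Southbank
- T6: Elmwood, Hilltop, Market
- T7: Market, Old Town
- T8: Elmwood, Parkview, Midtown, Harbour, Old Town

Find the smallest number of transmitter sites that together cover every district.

T1, T6, T8 together cover {Elmwood, Parkview, Southbank, Midtown, Northside, Hilltop, Harbour, Market, Old Town} — every district.
No 2 of the 8 transmitter sites cover everything (all 28 pairs fall short), so 3 is minimum.
Greedy (largest uncovered first) would take T2, T4, T1, T6 — 4 transmitter sites — but 3 suffice.

3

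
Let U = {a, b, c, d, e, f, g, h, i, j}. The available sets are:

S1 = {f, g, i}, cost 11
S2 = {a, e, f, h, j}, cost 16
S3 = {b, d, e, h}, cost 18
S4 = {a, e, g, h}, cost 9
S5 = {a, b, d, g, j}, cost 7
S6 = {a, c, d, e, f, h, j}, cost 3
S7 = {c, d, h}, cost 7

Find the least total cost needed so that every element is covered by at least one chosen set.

S1, S5, S6 cover every element at cost 11 + 7 + 3 = 21.
Any cover uses at least 3 sets; among all covering selections none totals below 21.

21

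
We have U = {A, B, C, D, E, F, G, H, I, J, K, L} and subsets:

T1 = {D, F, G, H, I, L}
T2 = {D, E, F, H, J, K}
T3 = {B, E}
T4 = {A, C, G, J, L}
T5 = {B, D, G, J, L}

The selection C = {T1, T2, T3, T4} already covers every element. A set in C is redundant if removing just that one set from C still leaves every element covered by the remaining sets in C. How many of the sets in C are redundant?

0

Drop T1: I uncovered — not redundant.
Drop T2: K uncovered — not redundant.
Drop T3: B uncovered — not redundant.
Drop T4: A, C uncovered — not redundant.
None of the sets in C is redundant.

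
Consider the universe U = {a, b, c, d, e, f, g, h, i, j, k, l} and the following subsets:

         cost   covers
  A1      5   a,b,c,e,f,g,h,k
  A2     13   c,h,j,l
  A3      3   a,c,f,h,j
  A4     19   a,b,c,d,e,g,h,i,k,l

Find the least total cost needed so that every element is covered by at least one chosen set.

22

A3, A4 cover every element at cost 3 + 19 = 22.
Any cover uses at least 2 sets; among all covering selections none totals below 22.
Greedy by coverage-per-cost would pick A3, A1, A4 for 27 — worse than the optimum 22.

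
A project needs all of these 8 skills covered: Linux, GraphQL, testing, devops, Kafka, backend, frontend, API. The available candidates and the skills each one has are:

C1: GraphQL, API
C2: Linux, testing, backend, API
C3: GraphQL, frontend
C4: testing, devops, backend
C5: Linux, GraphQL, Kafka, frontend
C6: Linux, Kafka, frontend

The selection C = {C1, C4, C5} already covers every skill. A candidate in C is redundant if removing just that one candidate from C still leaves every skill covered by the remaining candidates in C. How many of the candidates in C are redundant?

0

Drop C1: API uncovered — not redundant.
Drop C4: testing, devops, backend uncovered — not redundant.
Drop C5: Linux, Kafka, frontend uncovered — not redundant.
None of the candidates in C is redundant.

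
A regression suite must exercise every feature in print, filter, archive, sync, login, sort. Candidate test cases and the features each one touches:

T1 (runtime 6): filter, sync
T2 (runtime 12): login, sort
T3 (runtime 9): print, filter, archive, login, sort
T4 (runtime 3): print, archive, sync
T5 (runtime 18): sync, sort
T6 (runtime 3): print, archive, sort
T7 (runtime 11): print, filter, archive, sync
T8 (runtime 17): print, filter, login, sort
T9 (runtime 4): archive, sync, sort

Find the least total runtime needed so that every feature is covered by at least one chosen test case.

T3, T4 cover every feature at runtime 9 + 3 = 12.
Any cover uses at least 2 test cases; among all covering selections none totals below 12.

12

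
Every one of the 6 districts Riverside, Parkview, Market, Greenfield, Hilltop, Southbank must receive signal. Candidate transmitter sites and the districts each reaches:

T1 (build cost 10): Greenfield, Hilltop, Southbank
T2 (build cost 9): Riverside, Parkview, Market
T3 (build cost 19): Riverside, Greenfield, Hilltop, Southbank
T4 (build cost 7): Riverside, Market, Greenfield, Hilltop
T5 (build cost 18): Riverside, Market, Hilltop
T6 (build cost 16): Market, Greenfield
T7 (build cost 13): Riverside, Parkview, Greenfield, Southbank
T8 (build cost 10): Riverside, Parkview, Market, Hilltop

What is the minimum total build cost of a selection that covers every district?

T1, T2 cover every district at build cost 10 + 9 = 19.
Any cover uses at least 2 transmitter sites; among all covering selections none totals below 19.
Greedy by coverage-per-build cost would pick T4, T7 for 20 — worse than the optimum 19.

19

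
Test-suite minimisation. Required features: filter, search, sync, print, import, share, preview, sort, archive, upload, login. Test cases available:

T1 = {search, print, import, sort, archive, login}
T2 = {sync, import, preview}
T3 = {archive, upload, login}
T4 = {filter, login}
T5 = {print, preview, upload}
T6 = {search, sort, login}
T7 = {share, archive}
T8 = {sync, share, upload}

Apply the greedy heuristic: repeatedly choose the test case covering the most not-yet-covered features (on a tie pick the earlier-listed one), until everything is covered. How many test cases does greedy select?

Pick 1: T1 covers 6 new features (search, print, import, sort, archive, login).
Pick 2: T8 covers 3 new features (sync, share, upload).
Pick 3: T2 covers 1 new features (preview).
Pick 4: T4 covers 1 new features (filter).
Greedy uses 4 test cases.

4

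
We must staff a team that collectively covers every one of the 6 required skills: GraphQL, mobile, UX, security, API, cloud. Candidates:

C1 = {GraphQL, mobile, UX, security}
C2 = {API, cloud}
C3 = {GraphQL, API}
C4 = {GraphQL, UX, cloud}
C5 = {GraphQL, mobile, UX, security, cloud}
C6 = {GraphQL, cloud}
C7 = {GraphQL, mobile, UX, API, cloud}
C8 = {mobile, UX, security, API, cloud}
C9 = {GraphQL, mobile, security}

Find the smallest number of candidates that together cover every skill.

C1, C2 together cover {GraphQL, mobile, UX, security, API, cloud} — every skill.
No single candidate contains all 6 skills, so 2 is optimal.

2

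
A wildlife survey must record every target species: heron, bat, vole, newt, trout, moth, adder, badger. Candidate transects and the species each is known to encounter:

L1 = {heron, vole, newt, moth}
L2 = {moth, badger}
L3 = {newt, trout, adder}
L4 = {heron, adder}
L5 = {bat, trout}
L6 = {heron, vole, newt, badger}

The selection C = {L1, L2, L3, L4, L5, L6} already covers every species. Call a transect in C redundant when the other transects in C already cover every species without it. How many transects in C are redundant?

Drop L1: the rest still cover every species — redundant.
Drop L2: the rest still cover every species — redundant.
Drop L3: the rest still cover every species — redundant.
Drop L4: the rest still cover every species — redundant.
Drop L5: bat uncovered — not redundant.
Drop L6: the rest still cover every species — redundant.
5 redundant: L1, L2, L3, L4, L6.

5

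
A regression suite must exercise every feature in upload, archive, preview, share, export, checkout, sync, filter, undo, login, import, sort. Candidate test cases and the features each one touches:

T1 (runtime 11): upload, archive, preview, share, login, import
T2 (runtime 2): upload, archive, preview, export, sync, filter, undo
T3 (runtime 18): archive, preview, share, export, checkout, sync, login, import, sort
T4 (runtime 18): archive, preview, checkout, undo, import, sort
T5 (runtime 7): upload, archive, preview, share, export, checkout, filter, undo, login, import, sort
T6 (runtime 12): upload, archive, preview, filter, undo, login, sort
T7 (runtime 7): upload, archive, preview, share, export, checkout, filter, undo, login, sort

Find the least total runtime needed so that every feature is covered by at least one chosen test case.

9

T2, T5 cover every feature at runtime 2 + 7 = 9.
Any cover uses at least 2 test cases; among all covering selections none totals below 9.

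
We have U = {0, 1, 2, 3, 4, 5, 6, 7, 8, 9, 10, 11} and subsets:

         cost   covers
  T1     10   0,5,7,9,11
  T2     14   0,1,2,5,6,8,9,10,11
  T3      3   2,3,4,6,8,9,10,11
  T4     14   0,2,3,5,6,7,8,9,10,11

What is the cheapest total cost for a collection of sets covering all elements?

T1, T2, T3 cover every element at cost 10 + 14 + 3 = 27.
Any cover uses at least 3 sets; among all covering selections none totals below 27.

27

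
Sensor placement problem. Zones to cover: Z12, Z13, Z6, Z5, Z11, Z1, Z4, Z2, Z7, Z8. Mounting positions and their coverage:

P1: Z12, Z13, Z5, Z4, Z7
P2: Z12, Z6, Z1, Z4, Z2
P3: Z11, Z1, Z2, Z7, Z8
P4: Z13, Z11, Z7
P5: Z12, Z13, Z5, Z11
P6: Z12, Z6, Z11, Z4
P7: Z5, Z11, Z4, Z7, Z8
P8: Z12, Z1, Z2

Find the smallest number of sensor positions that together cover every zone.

3

P1, P2, P3 together cover {Z12, Z13, Z6, Z5, Z11, Z1, Z4, Z2, Z7, Z8} — every zone.
No 2 of the 8 sensor positions cover everything (all 28 pairs fall short), so 3 is minimum.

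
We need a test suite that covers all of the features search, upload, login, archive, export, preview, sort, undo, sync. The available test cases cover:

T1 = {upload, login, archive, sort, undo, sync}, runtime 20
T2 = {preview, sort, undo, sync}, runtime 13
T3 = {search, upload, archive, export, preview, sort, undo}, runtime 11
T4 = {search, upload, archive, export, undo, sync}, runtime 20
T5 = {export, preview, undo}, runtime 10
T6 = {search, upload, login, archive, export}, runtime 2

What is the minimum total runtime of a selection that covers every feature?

T2, T6 cover every feature at runtime 13 + 2 = 15.
Any cover uses at least 2 test cases; among all covering selections none totals below 15.

15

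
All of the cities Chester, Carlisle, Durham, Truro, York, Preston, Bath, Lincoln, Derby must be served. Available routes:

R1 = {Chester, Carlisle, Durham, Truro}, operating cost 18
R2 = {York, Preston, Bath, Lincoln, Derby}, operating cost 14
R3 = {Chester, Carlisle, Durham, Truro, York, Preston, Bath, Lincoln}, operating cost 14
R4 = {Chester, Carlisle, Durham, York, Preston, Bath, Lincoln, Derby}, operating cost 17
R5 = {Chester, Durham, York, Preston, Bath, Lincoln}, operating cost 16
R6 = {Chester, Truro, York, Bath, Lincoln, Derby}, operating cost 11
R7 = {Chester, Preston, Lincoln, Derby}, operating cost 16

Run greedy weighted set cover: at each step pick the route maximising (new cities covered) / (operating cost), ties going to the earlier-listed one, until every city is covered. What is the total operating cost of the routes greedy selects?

25

Pick 1: R3 adds 8 new (Chester, Carlisle, Durham, Truro, York, Preston, Bath, Lincoln) at operating cost 14 (ratio 8/14).
Pick 2: R6 adds 1 new (Derby) at operating cost 11 (ratio 1/11).
Greedy total operating cost: 14 + 11 = 25.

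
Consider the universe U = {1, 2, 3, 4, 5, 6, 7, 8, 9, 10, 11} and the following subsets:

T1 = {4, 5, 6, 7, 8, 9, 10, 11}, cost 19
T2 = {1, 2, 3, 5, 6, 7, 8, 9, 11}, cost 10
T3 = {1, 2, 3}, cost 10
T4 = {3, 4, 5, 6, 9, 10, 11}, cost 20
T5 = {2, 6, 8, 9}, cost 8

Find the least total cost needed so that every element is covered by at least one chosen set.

T1, T2 cover every element at cost 19 + 10 = 29.
Any cover uses at least 2 sets; among all covering selections none totals below 29.

29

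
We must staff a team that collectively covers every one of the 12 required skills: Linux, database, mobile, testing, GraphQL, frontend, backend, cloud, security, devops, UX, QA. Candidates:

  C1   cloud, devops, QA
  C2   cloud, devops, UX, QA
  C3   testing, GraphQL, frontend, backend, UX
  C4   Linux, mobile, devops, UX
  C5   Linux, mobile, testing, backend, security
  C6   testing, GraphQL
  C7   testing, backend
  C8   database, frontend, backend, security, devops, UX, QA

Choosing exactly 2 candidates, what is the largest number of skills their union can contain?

10

Choosing C5, C8 covers {Linux, database, mobile, testing, frontend, backend, security, devops, UX, QA} — 10 skills.
No choice of 2 candidates does better; here GraphQL, cloud are left uncovered.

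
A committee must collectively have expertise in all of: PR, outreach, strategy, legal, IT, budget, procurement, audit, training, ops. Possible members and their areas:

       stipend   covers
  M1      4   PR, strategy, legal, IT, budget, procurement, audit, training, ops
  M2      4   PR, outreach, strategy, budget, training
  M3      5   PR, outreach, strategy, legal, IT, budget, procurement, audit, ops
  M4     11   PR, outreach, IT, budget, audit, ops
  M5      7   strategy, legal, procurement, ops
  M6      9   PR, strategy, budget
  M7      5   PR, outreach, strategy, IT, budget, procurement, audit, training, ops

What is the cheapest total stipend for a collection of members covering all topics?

M1, M2 cover every topic at stipend 4 + 4 = 8.
Any cover uses at least 2 members; among all covering selections none totals below 8.

8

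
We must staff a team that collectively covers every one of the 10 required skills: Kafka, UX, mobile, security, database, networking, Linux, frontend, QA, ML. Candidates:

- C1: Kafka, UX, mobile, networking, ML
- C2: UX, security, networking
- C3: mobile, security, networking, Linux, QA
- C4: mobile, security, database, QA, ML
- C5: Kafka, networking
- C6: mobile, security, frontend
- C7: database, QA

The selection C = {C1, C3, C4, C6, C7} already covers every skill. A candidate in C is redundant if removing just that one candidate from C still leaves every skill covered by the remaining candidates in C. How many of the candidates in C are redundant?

Drop C1: Kafka, UX uncovered — not redundant.
Drop C3: Linux uncovered — not redundant.
Drop C4: the rest still cover every skill — redundant.
Drop C6: frontend uncovered — not redundant.
Drop C7: the rest still cover every skill — redundant.
2 redundant: C4, C7.

2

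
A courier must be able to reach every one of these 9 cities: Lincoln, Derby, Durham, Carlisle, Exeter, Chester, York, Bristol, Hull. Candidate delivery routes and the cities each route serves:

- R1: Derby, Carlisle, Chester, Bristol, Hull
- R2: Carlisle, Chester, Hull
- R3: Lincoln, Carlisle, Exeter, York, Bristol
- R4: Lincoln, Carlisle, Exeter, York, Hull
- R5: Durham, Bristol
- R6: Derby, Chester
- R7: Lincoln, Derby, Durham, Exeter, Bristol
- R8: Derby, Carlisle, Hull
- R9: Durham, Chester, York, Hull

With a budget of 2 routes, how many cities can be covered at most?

8

Choosing R1, R3 covers {Lincoln, Derby, Carlisle, Exeter, Chester, York, Bristol, Hull} — 8 cities.
No choice of 2 routes does better; here Durham is left uncovered.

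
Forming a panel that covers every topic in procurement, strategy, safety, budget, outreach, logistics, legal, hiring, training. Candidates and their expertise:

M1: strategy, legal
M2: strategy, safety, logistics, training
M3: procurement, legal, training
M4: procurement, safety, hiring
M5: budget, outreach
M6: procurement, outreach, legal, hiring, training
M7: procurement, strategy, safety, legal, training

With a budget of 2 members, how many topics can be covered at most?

Choosing M2, M6 covers {procurement, strategy, safety, outreach, logistics, legal, hiring, training} — 8 topics.
No choice of 2 members does better; here budget is left uncovered.

8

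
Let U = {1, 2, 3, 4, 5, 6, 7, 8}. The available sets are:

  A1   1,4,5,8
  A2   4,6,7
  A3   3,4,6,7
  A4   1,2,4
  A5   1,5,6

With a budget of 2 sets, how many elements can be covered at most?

7

Choosing A1, A3 covers {1, 3, 4, 5, 6, 7, 8} — 7 elements.
No choice of 2 sets does better; here 2 is left uncovered.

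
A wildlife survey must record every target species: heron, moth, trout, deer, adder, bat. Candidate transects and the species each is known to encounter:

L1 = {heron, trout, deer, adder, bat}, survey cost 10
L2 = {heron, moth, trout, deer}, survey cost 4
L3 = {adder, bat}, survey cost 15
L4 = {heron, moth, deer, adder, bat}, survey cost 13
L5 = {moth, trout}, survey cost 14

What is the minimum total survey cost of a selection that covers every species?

L1, L2 cover every species at survey cost 10 + 4 = 14.
Any cover uses at least 2 transects; among all covering selections none totals below 14.

14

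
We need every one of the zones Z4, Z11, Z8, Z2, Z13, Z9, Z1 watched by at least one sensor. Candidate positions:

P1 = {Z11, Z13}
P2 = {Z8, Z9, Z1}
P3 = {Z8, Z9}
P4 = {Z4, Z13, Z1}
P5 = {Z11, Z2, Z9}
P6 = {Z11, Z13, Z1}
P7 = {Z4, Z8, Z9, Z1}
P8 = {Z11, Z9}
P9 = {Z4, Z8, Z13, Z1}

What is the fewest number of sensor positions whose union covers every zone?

2

P5, P9 together cover {Z4, Z11, Z8, Z2, Z13, Z9, Z1} — every zone.
No single sensor position contains all 7 zones, so 2 is optimal.
Greedy (largest uncovered first) would take P7, P1, P5 — 3 sensor positions — but 2 suffice.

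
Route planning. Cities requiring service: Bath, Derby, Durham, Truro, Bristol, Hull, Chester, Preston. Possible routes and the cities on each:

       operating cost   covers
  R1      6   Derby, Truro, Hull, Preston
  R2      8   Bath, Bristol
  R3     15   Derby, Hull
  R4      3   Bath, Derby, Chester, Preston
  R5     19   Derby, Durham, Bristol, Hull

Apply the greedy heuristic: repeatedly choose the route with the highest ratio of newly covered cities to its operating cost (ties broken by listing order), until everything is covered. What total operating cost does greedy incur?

36

Pick 1: R4 adds 4 new (Bath, Derby, Chester, Preston) at operating cost 3 (ratio 4/3).
Pick 2: R1 adds 2 new (Truro, Hull) at operating cost 6 (ratio 2/6).
Pick 3: R2 adds 1 new (Bristol) at operating cost 8 (ratio 1/8).
Pick 4: R5 adds 1 new (Durham) at operating cost 19 (ratio 1/19).
Greedy total operating cost: 3 + 6 + 8 + 19 = 36. (The true optimum is 28, so greedy overshoots here.)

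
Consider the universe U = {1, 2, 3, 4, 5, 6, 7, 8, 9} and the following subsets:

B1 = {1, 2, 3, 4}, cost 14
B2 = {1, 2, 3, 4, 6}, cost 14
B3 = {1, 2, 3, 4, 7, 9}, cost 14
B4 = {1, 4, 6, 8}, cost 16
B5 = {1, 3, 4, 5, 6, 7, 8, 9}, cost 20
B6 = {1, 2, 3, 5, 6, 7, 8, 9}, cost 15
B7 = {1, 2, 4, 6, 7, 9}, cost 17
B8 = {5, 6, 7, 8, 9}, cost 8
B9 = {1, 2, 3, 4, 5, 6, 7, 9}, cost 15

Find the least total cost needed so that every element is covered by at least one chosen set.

22

B1, B8 cover every element at cost 14 + 8 = 22.
Any cover uses at least 2 sets; among all covering selections none totals below 22.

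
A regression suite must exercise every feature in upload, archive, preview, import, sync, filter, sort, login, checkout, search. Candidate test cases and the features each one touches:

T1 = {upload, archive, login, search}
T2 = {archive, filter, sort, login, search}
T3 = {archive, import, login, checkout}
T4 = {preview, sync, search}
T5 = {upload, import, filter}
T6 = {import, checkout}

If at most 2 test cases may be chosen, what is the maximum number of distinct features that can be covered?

7

Choosing T2, T3 covers {archive, import, filter, sort, login, checkout, search} — 7 features.
No choice of 2 test cases does better; here upload, preview, sync are left uncovered.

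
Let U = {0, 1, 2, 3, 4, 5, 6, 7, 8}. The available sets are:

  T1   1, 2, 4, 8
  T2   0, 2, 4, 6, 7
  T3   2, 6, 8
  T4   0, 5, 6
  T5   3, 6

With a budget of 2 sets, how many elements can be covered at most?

Choosing T1, T2 covers {0, 1, 2, 4, 6, 7, 8} — 7 elements.
No choice of 2 sets does better; here 3, 5 are left uncovered.

7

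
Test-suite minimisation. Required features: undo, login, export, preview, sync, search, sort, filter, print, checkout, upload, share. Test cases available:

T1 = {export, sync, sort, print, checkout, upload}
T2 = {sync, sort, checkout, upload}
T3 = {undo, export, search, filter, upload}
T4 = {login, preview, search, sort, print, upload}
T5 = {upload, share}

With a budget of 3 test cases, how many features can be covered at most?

11

Choosing T1, T3, T4 covers {undo, login, export, preview, sync, search, sort, filter, print, checkout, upload} — 11 features.
No choice of 3 test cases does better; here share is left uncovered.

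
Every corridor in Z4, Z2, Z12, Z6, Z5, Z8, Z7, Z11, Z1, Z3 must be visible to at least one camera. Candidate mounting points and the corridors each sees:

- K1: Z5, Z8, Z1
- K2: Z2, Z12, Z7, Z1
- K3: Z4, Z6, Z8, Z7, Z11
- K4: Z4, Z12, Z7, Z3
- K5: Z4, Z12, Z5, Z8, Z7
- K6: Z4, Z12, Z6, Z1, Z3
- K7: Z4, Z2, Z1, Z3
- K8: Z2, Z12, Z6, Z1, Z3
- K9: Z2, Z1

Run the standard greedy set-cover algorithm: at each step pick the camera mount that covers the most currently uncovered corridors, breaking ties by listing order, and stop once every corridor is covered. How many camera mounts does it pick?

3

Pick 1: K3 covers 5 new corridors (Z4, Z6, Z8, Z7, Z11).
Pick 2: K8 covers 4 new corridors (Z2, Z12, Z1, Z3).
Pick 3: K1 covers 1 new corridors (Z5).
Greedy uses 3 camera mounts.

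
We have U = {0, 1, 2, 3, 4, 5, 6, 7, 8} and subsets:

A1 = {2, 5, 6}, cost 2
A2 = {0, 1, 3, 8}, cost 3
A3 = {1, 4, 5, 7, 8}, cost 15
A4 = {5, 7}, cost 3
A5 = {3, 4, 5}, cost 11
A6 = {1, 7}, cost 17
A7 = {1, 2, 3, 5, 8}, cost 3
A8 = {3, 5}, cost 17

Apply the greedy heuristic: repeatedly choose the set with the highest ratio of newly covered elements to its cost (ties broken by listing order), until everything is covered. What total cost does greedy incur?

Pick 1: A7 adds 5 new (1, 2, 3, 5, 8) at cost 3 (ratio 5/3).
Pick 2: A1 adds 1 new (6) at cost 2 (ratio 1/2).
Pick 3: A2 adds 1 new (0) at cost 3 (ratio 1/3).
Pick 4: A4 adds 1 new (7) at cost 3 (ratio 1/3).
Pick 5: A5 adds 1 new (4) at cost 11 (ratio 1/11).
Greedy total cost: 3 + 2 + 3 + 3 + 11 = 22. (The true optimum is 19, so greedy overshoots here.)

22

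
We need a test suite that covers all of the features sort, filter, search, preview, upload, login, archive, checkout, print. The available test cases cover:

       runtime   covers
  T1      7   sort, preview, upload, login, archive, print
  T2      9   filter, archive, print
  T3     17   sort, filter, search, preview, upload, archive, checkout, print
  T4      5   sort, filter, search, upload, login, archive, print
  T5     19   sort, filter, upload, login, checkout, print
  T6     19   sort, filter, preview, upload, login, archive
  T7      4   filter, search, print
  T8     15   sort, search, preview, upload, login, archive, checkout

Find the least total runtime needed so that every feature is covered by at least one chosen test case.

T7, T8 cover every feature at runtime 4 + 15 = 19.
Any cover uses at least 2 test cases; among all covering selections none totals below 19.

19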